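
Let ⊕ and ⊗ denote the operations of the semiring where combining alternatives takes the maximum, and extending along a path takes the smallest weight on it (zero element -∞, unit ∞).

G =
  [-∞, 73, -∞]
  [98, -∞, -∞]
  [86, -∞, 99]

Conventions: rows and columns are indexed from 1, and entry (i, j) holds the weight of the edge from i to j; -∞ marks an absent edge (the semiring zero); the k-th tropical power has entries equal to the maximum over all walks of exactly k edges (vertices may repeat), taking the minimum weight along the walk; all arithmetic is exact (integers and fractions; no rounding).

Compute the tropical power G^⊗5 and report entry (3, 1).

G^⊗2:
  [73, -∞, -∞]
  [-∞, 73, -∞]
  [86, 73, 99]
G^⊗3:
  [-∞, 73, -∞]
  [73, -∞, -∞]
  [86, 73, 99]
G^⊗4:
  [73, -∞, -∞]
  [-∞, 73, -∞]
  [86, 73, 99]
G^⊗5:
  [-∞, 73, -∞]
  [73, -∞, -∞]
  [86, 73, 99]
Key observation: the optimum is the walk 3->3->3->3->3->1, with weight 99 min 99 min 99 min 99 min 86 = 86.
Optimal value attained by: walk 3->3->3->3->3->1.
Answer: (G^⊗5)[3][1] = 86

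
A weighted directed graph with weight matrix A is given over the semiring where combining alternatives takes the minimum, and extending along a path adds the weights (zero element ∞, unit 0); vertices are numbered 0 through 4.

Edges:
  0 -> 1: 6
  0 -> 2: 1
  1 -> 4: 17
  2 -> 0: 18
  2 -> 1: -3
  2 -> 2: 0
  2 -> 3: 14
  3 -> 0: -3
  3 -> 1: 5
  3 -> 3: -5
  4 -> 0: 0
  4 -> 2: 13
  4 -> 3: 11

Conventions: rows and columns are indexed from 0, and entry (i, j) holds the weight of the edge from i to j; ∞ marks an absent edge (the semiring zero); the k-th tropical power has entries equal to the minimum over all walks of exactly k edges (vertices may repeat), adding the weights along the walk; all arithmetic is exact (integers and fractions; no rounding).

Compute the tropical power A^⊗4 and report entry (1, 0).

A^⊗2:
  [19, -2, 1, 15, 23]
  [17, ∞, 30, 28, ∞]
  [11, -3, 0, 9, 14]
  [-8, 0, -2, -10, 22]
  [8, 6, 1, 6, ∞]
A^⊗3:
  [12, -2, 1, 10, 15]
  [25, 23, 18, 23, ∞]
  [6, -3, 0, 4, 14]
  [-13, -5, -7, -15, 17]
  [3, -2, 1, 1, 23]
A^⊗4:
  [7, -2, 1, 5, 15]
  [20, 15, 18, 18, 40]
  [1, -3, 0, -1, 14]
  [-18, -10, -12, -20, 12]
  [-2, -2, 1, -4, 15]
Key observation: the optimum is the walk 1->4->3->3->0, with weight 17 + 11 + (-5) + (-3) = 20.
Optimal value attained by: walk 1->4->3->3->0.
Answer: (A^⊗4)[1][0] = 20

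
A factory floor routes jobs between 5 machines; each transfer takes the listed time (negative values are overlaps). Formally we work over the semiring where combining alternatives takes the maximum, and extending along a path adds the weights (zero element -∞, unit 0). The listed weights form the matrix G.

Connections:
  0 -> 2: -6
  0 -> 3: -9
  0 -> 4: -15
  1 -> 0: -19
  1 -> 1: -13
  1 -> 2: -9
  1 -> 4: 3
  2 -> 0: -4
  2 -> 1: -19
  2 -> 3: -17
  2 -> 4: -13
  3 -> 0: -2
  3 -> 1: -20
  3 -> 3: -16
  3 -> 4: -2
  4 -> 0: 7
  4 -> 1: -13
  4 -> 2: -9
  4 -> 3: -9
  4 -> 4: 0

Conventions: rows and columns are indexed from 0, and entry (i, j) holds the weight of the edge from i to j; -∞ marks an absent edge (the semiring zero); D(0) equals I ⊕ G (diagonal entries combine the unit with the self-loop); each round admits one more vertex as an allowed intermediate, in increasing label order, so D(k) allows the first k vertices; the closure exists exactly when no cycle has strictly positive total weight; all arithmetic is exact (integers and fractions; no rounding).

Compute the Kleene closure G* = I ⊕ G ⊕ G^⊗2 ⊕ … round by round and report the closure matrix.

D(0):
  [0, -∞, -6, -9, -15]
  [-19, 0, -9, -∞, 3]
  [-4, -19, 0, -17, -13]
  [-2, -20, -∞, 0, -2]
  [7, -13, -9, -9, 0]
D(1):
  [0, -∞, -6, -9, -15]
  [-19, 0, -9, -28, 3]
  [-4, -19, 0, -13, -13]
  [-2, -20, -8, 0, -2]
  [7, -13, 1, -2, 0]
D(2):
  [0, -∞, -6, -9, -15]
  [-19, 0, -9, -28, 3]
  [-4, -19, 0, -13, -13]
  [-2, -20, -8, 0, -2]
  [7, -13, 1, -2, 0]
D(3):
  [0, -25, -6, -9, -15]
  [-13, 0, -9, -22, 3]
  [-4, -19, 0, -13, -13]
  [-2, -20, -8, 0, -2]
  [7, -13, 1, -2, 0]
D(4):
  [0, -25, -6, -9, -11]
  [-13, 0, -9, -22, 3]
  [-4, -19, 0, -13, -13]
  [-2, -20, -8, 0, -2]
  [7, -13, 1, -2, 0]
D(5):
  [0, -24, -6, -9, -11]
  [10, 0, 4, 1, 3]
  [-4, -19, 0, -13, -13]
  [5, -15, -1, 0, -2]
  [7, -13, 1, -2, 0]
Answer: G* = [[0, -24, -6, -9, -11], [10, 0, 4, 1, 3], [-4, -19, 0, -13, -13], [5, -15, -1, 0, -2], [7, -13, 1, -2, 0]]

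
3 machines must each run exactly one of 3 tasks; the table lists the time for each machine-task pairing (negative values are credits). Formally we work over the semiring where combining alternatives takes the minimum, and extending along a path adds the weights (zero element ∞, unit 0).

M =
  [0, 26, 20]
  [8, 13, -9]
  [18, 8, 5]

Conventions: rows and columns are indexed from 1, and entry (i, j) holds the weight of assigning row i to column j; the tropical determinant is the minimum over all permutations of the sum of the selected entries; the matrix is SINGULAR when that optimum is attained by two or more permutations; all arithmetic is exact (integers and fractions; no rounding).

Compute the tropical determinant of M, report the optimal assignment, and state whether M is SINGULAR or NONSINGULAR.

σ = (1, 2, 3): 0 + 13 + 5 = 18
σ = (1, 3, 2): 0 + (-9) + 8 = -1
σ = (2, 1, 3): 26 + 8 + 5 = 39
σ = (2, 3, 1): 26 + (-9) + 18 = 35
σ = (3, 1, 2): 20 + 8 + 8 = 36
σ = (3, 2, 1): 20 + 13 + 18 = 51
Optimal value attained by: σ = (1, 3, 2).
Answer: det⊕(M) = -1; verdict: NONSINGULAR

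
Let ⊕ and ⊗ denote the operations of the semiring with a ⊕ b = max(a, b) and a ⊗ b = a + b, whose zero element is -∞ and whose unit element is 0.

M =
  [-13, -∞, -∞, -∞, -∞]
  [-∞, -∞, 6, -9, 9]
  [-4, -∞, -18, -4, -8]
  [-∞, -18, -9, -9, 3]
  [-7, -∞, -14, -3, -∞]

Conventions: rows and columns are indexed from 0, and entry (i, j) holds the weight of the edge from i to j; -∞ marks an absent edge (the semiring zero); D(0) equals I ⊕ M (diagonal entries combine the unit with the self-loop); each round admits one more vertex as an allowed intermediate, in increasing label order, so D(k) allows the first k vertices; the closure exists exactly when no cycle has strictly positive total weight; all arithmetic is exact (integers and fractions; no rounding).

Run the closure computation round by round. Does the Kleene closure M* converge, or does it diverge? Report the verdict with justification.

D(0):
  [0, -∞, -∞, -∞, -∞]
  [-∞, 0, 6, -9, 9]
  [-4, -∞, 0, -4, -8]
  [-∞, -18, -9, 0, 3]
  [-7, -∞, -14, -3, 0]
D(1):
  [0, -∞, -∞, -∞, -∞]
  [-∞, 0, 6, -9, 9]
  [-4, -∞, 0, -4, -8]
  [-∞, -18, -9, 0, 3]
  [-7, -∞, -14, -3, 0]
D(2):
  [0, -∞, -∞, -∞, -∞]
  [-∞, 0, 6, -9, 9]
  [-4, -∞, 0, -4, -8]
  [-∞, -18, -9, 0, 3]
  [-7, -∞, -14, -3, 0]
D(3):
  [0, -∞, -∞, -∞, -∞]
  [2, 0, 6, 2, 9]
  [-4, -∞, 0, -4, -8]
  [-13, -18, -9, 0, 3]
  [-7, -∞, -14, -3, 0]
D(4):
  [0, -∞, -∞, -∞, -∞]
  [2, 0, 6, 2, 9]
  [-4, -22, 0, -4, -1]
  [-13, -18, -9, 0, 3]
  [-7, -21, -12, -3, 0]
D(5):
  [0, -∞, -∞, -∞, -∞]
  [2, 0, 6, 6, 9]
  [-4, -22, 0, -4, -1]
  [-4, -18, -9, 0, 3]
  [-7, -21, -12, -3, 0]
Key observation: every diagonal entry stays at the unit through all rounds, so no improving cycle exists.
Answer: CONVERGES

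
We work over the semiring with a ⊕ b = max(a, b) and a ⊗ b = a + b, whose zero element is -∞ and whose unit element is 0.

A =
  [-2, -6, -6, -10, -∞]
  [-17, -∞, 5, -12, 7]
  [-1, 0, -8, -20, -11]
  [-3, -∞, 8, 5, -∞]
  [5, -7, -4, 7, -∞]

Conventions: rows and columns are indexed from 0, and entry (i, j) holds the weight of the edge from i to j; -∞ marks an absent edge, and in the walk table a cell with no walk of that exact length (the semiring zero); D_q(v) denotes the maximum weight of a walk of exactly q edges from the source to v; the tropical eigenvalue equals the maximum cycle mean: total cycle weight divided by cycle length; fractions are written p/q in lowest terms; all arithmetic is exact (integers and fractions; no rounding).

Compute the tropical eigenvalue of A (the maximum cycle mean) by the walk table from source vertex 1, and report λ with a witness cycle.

q=0: [-∞, 0, -∞, -∞, -∞]
q=1: [-17, -∞, 5, -12, 7]
q=2: [12, 5, 3, 14, -6]
q=3: [11, 6, 22, 19, 12]
q=4: [21, 22, 27, 24, 13]
q=5: [26, 27, 32, 29, 29]
Optimal cycle mean attained by: cycle 1->4->3->2->1, total 7 + 7 + 8 + 0, length 4.
Answer: λ = 11/2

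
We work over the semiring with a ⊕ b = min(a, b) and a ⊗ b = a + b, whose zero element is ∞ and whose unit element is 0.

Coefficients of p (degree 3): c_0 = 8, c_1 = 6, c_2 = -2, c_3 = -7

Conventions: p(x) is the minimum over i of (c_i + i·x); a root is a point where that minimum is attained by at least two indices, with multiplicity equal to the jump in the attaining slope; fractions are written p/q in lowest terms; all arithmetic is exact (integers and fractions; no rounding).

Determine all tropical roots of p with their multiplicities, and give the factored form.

hull edge (i=0, c=8) to (i=3, c=-7): slope -5, span 3
Factored form: p(x) = -7 ⊗ (x ⊕ 5) ⊗ (x ⊕ 5) ⊗ (x ⊕ 5)
Answer: roots = 5 (mult 3)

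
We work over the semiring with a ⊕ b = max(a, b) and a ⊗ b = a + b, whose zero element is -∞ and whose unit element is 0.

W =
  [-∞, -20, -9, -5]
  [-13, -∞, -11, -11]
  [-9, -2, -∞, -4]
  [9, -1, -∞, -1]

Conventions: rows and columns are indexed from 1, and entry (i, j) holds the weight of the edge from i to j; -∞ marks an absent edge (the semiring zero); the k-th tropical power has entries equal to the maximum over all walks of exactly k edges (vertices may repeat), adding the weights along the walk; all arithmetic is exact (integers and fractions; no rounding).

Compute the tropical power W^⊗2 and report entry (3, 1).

W^⊗2:
  [4, -6, -31, -6]
  [-2, -12, -22, -12]
  [5, -5, -13, -5]
  [8, -2, 0, 4]
Key observation: the optimum is the walk 3->4->1, with weight (-4) + 9 = 5.
Optimal value attained by: walk 3->4->1.
Answer: (W^⊗2)[3][1] = 5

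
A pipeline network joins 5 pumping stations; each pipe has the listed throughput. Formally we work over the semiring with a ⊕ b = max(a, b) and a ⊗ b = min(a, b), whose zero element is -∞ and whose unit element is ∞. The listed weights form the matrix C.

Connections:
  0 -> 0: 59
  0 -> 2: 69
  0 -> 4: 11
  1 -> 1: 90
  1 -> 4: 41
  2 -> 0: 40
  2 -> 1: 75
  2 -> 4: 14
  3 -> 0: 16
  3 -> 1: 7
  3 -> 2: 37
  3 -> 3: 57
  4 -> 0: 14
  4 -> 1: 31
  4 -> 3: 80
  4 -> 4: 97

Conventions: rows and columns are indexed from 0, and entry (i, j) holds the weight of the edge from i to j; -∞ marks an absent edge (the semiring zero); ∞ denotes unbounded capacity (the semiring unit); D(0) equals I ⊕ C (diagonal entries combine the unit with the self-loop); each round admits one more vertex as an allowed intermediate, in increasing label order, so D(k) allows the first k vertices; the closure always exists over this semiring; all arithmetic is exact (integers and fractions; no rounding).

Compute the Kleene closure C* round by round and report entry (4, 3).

D(0):
  [∞, -∞, 69, -∞, 11]
  [-∞, ∞, -∞, -∞, 41]
  [40, 75, ∞, -∞, 14]
  [16, 7, 37, ∞, -∞]
  [14, 31, -∞, 80, ∞]
D(1):
  [∞, -∞, 69, -∞, 11]
  [-∞, ∞, -∞, -∞, 41]
  [40, 75, ∞, -∞, 14]
  [16, 7, 37, ∞, 11]
  [14, 31, 14, 80, ∞]
D(2):
  [∞, -∞, 69, -∞, 11]
  [-∞, ∞, -∞, -∞, 41]
  [40, 75, ∞, -∞, 41]
  [16, 7, 37, ∞, 11]
  [14, 31, 14, 80, ∞]
D(3):
  [∞, 69, 69, -∞, 41]
  [-∞, ∞, -∞, -∞, 41]
  [40, 75, ∞, -∞, 41]
  [37, 37, 37, ∞, 37]
  [14, 31, 14, 80, ∞]
D(4):
  [∞, 69, 69, -∞, 41]
  [-∞, ∞, -∞, -∞, 41]
  [40, 75, ∞, -∞, 41]
  [37, 37, 37, ∞, 37]
  [37, 37, 37, 80, ∞]
D(5):
  [∞, 69, 69, 41, 41]
  [37, ∞, 37, 41, 41]
  [40, 75, ∞, 41, 41]
  [37, 37, 37, ∞, 37]
  [37, 37, 37, 80, ∞]
Answer: C*[4][3] = 80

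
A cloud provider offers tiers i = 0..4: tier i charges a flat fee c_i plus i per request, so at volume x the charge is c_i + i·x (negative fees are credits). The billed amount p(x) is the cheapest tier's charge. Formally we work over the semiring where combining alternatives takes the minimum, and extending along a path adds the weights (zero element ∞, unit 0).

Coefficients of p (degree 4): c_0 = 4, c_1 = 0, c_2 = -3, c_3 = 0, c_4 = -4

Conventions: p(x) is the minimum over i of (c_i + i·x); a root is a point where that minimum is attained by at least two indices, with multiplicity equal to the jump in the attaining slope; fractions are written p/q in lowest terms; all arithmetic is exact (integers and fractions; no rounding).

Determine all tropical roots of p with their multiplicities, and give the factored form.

hull edge (i=0, c=4) to (i=1, c=0): slope -4, span 1
hull edge (i=1, c=0) to (i=2, c=-3): slope -3, span 1
hull edge (i=2, c=-3) to (i=4, c=-4): slope -1/2, span 2
Factored form: p(x) = -4 ⊗ (x ⊕ 1/2) ⊗ (x ⊕ 1/2) ⊗ (x ⊕ 3) ⊗ (x ⊕ 4)
Answer: roots = 1/2 (mult 2), 3 (mult 1), 4 (mult 1)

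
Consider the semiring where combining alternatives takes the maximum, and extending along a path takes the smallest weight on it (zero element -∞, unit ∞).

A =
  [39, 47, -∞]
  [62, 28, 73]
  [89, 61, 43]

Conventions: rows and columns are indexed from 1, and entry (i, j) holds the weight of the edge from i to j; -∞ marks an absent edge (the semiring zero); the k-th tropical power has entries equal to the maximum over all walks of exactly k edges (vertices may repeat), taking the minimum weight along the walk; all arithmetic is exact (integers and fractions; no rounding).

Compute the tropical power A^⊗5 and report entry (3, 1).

A^⊗2:
  [47, 39, 47]
  [73, 61, 43]
  [61, 47, 61]
A^⊗3:
  [47, 47, 43]
  [61, 47, 61]
  [61, 61, 47]
A^⊗4:
  [47, 47, 47]
  [61, 61, 47]
  [61, 47, 61]
A^⊗5:
  [47, 47, 47]
  [61, 47, 61]
  [61, 61, 47]
Key observation: the optimum is the walk 3->2->3->2->3->1, with weight 61 min 73 min 61 min 73 min 89 = 61.
Optimal value attained by: walk 3->2->3->2->3->1.
Answer: (A^⊗5)[3][1] = 61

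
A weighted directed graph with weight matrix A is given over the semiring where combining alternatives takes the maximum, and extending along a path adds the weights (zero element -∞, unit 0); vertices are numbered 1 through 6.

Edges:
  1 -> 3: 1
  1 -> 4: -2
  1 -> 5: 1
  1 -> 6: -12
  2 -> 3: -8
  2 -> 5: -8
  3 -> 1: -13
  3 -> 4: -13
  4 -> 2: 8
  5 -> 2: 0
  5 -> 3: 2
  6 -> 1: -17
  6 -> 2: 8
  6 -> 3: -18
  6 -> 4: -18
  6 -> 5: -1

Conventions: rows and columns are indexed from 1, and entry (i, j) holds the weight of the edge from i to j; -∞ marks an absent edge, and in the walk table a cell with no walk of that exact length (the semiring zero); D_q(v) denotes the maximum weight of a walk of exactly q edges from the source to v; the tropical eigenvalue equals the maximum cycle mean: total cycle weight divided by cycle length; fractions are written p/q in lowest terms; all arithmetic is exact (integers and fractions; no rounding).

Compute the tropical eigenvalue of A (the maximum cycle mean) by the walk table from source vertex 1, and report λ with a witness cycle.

q=0: [0, -∞, -∞, -∞, -∞, -∞]
q=1: [-∞, -∞, 1, -2, 1, -12]
q=2: [-12, 6, 3, -12, -13, -∞]
q=3: [-10, -4, -2, -10, -2, -24]
q=4: [-15, -2, 0, -12, -9, -22]
q=5: [-13, -4, -7, -13, -10, -27]
q=6: [-20, -5, -8, -15, -12, -25]
Optimal cycle mean attained by: cycle 1->4->2->5->3->1, total (-2) + 8 + (-8) + 2 + (-13), length 5.
Answer: λ = -13/5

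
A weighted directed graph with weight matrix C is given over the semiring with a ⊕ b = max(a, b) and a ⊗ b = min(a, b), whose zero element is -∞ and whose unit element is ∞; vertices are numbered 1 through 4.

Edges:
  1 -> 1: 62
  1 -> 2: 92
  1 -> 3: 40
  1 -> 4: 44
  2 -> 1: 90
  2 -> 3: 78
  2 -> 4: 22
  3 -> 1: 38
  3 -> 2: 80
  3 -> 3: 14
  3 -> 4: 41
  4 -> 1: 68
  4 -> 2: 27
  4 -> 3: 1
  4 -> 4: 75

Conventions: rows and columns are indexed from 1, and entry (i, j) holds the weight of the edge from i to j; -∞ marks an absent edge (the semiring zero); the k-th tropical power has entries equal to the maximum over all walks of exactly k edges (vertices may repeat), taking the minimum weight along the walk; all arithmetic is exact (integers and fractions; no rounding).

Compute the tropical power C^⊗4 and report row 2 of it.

C^⊗2:
  [90, 62, 78, 44]
  [62, 90, 40, 44]
  [80, 38, 78, 41]
  [68, 68, 40, 75]
C^⊗3:
  [62, 90, 62, 44]
  [90, 62, 78, 44]
  [62, 80, 40, 44]
  [68, 68, 68, 75]
C^⊗4:
  [90, 62, 78, 44]
  [62, 90, 62, 44]
  [80, 62, 78, 44]
  [68, 68, 68, 75]
Answer: row 2 of C^⊗4 = [62, 90, 62, 44]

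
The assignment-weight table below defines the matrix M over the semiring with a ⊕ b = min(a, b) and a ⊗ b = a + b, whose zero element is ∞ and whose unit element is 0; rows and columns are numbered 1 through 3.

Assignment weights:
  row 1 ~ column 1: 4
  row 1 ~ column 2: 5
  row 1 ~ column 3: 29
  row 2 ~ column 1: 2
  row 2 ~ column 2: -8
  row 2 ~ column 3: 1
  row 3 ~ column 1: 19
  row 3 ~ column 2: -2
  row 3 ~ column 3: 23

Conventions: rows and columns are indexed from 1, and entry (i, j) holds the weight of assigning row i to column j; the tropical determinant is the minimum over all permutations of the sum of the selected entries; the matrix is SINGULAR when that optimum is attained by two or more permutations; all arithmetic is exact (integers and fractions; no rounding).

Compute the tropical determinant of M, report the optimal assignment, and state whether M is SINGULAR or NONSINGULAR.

σ = (1, 2, 3): 4 + (-8) + 23 = 19
σ = (1, 3, 2): 4 + 1 + (-2) = 3
σ = (2, 1, 3): 5 + 2 + 23 = 30
σ = (2, 3, 1): 5 + 1 + 19 = 25
σ = (3, 1, 2): 29 + 2 + (-2) = 29
σ = (3, 2, 1): 29 + (-8) + 19 = 40
Optimal value attained by: σ = (1, 3, 2).
Answer: det⊕(M) = 3; verdict: NONSINGULAR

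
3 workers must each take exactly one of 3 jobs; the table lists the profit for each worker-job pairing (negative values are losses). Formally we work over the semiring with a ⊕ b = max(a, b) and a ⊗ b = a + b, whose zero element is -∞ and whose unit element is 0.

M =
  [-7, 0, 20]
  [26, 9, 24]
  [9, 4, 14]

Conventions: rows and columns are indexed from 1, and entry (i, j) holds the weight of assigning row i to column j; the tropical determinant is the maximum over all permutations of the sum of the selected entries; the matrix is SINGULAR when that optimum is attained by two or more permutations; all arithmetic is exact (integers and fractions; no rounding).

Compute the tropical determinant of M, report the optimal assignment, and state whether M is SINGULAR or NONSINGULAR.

σ = (1, 2, 3): (-7) + 9 + 14 = 16
σ = (1, 3, 2): (-7) + 24 + 4 = 21
σ = (2, 1, 3): 0 + 26 + 14 = 40
σ = (2, 3, 1): 0 + 24 + 9 = 33
σ = (3, 1, 2): 20 + 26 + 4 = 50
σ = (3, 2, 1): 20 + 9 + 9 = 38
Optimal value attained by: σ = (3, 1, 2).
Answer: det⊕(M) = 50; verdict: NONSINGULAR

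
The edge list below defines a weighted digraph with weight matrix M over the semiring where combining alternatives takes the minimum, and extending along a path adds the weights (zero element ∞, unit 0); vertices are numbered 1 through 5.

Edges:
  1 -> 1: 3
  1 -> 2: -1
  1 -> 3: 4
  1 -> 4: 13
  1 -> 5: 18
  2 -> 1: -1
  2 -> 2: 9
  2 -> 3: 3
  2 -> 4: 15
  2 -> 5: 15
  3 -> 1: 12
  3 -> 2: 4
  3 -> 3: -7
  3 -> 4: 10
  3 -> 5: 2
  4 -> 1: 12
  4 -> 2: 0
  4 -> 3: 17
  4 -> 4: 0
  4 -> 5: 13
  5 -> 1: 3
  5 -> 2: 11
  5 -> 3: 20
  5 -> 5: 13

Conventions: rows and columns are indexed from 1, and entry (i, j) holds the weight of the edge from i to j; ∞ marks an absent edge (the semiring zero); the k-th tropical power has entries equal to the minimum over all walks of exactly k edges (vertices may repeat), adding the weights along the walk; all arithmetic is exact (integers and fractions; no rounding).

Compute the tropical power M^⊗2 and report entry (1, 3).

M^⊗2:
  [-2, 2, -3, 13, 6]
  [2, -2, -4, 12, 5]
  [3, -3, -14, 3, -5]
  [-1, 0, 3, 0, 13]
  [6, 2, 7, 16, 21]
Key observation: the optimum is the walk 1->3->3, with weight 4 + (-7) = -3.
Optimal value attained by: walk 1->3->3.
Answer: (M^⊗2)[1][3] = -3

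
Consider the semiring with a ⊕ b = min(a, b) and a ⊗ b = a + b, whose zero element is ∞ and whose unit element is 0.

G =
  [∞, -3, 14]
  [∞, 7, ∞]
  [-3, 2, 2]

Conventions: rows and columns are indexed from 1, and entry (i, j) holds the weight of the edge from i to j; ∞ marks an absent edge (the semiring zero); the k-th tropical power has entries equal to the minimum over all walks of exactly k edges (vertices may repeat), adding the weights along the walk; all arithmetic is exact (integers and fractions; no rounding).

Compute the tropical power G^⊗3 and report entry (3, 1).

G^⊗2:
  [11, 4, 16]
  [∞, 14, ∞]
  [-1, -6, 4]
G^⊗3:
  [13, 8, 18]
  [∞, 21, ∞]
  [1, -4, 6]
Key observation: the optimum is the walk 3->3->3->1, with weight 2 + 2 + (-3) = 1.
Optimal value attained by: walk 3->3->3->1.
Answer: (G^⊗3)[3][1] = 1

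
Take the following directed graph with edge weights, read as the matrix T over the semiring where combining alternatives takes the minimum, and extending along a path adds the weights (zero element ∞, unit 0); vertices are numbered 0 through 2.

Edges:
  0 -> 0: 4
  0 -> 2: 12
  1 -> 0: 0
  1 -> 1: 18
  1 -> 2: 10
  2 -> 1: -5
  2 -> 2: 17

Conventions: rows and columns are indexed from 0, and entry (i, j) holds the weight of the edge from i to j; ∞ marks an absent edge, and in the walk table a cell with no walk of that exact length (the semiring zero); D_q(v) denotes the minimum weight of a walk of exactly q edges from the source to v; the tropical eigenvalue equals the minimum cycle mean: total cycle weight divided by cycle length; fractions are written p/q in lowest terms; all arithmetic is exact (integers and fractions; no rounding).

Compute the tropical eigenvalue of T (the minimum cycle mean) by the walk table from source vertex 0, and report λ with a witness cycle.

q=0: [0, ∞, ∞]
q=1: [4, ∞, 12]
q=2: [8, 7, 16]
q=3: [7, 11, 17]
Optimal cycle mean attained by: cycle 0->2->1->0, total 12 + (-5) + 0, length 3.
Answer: λ = 7/3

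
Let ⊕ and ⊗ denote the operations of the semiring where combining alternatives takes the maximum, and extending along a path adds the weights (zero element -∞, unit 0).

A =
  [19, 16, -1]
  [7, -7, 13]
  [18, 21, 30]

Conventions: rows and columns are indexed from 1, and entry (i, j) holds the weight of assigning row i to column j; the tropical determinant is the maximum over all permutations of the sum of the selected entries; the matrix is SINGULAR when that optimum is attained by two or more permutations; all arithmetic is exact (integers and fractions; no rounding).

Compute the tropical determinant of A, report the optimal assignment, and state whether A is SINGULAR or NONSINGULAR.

σ = (1, 2, 3): 19 + (-7) + 30 = 42
σ = (1, 3, 2): 19 + 13 + 21 = 53
σ = (2, 1, 3): 16 + 7 + 30 = 53
σ = (2, 3, 1): 16 + 13 + 18 = 47
σ = (3, 1, 2): (-1) + 7 + 21 = 27
σ = (3, 2, 1): (-1) + (-7) + 18 = 10
Optimal value attained by: σ = (1, 3, 2).
Answer: det⊕(A) = 53; verdict: SINGULAR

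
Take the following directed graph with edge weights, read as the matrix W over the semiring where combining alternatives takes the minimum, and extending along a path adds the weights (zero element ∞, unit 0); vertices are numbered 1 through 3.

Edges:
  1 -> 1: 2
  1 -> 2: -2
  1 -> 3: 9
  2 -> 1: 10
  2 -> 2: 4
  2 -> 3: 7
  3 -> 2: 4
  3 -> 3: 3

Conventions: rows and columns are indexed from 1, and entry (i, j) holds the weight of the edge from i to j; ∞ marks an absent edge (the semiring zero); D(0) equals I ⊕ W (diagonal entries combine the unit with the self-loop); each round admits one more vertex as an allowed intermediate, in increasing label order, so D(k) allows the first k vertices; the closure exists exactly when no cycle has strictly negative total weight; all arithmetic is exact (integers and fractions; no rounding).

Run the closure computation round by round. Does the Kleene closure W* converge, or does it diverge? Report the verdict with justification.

D(0):
  [0, -2, 9]
  [10, 0, 7]
  [∞, 4, 0]
D(1):
  [0, -2, 9]
  [10, 0, 7]
  [∞, 4, 0]
D(2):
  [0, -2, 5]
  [10, 0, 7]
  [14, 4, 0]
D(3):
  [0, -2, 5]
  [10, 0, 7]
  [14, 4, 0]
Key observation: every diagonal entry stays at the unit through all rounds, so no improving cycle exists.
Answer: CONVERGES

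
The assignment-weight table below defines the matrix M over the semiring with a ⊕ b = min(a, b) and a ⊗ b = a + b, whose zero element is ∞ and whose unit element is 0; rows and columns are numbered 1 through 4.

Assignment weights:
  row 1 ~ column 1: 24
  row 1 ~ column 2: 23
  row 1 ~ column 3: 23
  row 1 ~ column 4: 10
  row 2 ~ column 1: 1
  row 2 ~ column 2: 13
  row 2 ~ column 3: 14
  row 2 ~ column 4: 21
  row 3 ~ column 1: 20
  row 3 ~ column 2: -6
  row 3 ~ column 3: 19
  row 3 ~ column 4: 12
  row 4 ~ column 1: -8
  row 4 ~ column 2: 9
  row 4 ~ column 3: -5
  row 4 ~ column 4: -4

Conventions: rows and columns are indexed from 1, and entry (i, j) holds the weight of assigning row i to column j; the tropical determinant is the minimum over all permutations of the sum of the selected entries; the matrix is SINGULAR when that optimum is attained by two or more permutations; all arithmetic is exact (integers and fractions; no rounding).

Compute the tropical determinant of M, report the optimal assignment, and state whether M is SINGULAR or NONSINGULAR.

σ = (1, 2, 3, 4): 24 + 13 + 19 + (-4) = 52
σ = (1, 2, 4, 3): 24 + 13 + 12 + (-5) = 44
σ = (1, 3, 2, 4): 24 + 14 + (-6) + (-4) = 28
σ = (1, 3, 4, 2): 24 + 14 + 12 + 9 = 59
σ = (1, 4, 2, 3): 24 + 21 + (-6) + (-5) = 34
σ = (1, 4, 3, 2): 24 + 21 + 19 + 9 = 73
σ = (2, 1, 3, 4): 23 + 1 + 19 + (-4) = 39
σ = (2, 1, 4, 3): 23 + 1 + 12 + (-5) = 31
σ = (2, 3, 1, 4): 23 + 14 + 20 + (-4) = 53
σ = (2, 3, 4, 1): 23 + 14 + 12 + (-8) = 41
σ = (2, 4, 1, 3): 23 + 21 + 20 + (-5) = 59
σ = (2, 4, 3, 1): 23 + 21 + 19 + (-8) = 55
σ = (3, 1, 2, 4): 23 + 1 + (-6) + (-4) = 14
σ = (3, 1, 4, 2): 23 + 1 + 12 + 9 = 45
σ = (3, 2, 1, 4): 23 + 13 + 20 + (-4) = 52
σ = (3, 2, 4, 1): 23 + 13 + 12 + (-8) = 40
σ = (3, 4, 1, 2): 23 + 21 + 20 + 9 = 73
σ = (3, 4, 2, 1): 23 + 21 + (-6) + (-8) = 30
σ = (4, 1, 2, 3): 10 + 1 + (-6) + (-5) = 0
σ = (4, 1, 3, 2): 10 + 1 + 19 + 9 = 39
σ = (4, 2, 1, 3): 10 + 13 + 20 + (-5) = 38
σ = (4, 2, 3, 1): 10 + 13 + 19 + (-8) = 34
σ = (4, 3, 1, 2): 10 + 14 + 20 + 9 = 53
σ = (4, 3, 2, 1): 10 + 14 + (-6) + (-8) = 10
Optimal value attained by: σ = (4, 1, 2, 3).
Answer: det⊕(M) = 0; verdict: NONSINGULAR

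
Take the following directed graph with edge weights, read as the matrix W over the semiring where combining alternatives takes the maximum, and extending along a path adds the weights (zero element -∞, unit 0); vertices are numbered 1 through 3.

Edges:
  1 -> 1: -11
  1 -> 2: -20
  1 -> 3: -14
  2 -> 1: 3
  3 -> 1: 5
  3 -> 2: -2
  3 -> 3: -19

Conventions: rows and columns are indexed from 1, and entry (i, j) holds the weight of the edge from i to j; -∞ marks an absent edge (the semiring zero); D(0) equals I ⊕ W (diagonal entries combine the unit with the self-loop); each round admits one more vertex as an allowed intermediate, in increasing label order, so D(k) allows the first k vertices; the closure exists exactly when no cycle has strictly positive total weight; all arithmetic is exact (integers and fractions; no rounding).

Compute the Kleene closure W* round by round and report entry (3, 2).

D(0):
  [0, -20, -14]
  [3, 0, -∞]
  [5, -2, 0]
D(1):
  [0, -20, -14]
  [3, 0, -11]
  [5, -2, 0]
D(2):
  [0, -20, -14]
  [3, 0, -11]
  [5, -2, 0]
D(3):
  [0, -16, -14]
  [3, 0, -11]
  [5, -2, 0]
Answer: W*[3][2] = -2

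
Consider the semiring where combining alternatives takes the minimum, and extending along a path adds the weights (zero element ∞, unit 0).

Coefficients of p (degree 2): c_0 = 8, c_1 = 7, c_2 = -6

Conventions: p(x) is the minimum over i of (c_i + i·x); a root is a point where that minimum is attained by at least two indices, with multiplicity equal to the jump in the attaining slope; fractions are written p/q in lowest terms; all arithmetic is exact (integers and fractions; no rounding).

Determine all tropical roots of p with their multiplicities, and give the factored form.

hull edge (i=0, c=8) to (i=2, c=-6): slope -7, span 2
Factored form: p(x) = -6 ⊗ (x ⊕ 7) ⊗ (x ⊕ 7)
Answer: roots = 7 (mult 2)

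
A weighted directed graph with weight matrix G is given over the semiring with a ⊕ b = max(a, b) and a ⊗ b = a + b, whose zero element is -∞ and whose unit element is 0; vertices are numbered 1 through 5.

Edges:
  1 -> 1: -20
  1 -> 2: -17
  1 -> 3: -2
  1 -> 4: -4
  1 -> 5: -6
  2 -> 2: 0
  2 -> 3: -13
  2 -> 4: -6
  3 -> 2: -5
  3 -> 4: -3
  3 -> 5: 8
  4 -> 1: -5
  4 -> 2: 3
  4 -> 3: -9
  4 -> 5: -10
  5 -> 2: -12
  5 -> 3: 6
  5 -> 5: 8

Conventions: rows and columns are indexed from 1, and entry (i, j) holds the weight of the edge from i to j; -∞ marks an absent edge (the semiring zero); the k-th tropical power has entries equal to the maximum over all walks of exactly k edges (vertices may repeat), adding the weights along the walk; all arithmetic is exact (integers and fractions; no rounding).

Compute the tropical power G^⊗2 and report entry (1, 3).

G^⊗2:
  [-9, -1, 0, -5, 6]
  [-11, 0, -13, -6, -5]
  [-8, 0, 14, -11, 16]
  [-25, 3, -4, -3, -1]
  [-∞, 1, 14, 3, 16]
Key observation: the optimum is the walk 1->5->3, with weight (-6) + 6 = 0.
Optimal value attained by: walk 1->5->3.
Answer: (G^⊗2)[1][3] = 0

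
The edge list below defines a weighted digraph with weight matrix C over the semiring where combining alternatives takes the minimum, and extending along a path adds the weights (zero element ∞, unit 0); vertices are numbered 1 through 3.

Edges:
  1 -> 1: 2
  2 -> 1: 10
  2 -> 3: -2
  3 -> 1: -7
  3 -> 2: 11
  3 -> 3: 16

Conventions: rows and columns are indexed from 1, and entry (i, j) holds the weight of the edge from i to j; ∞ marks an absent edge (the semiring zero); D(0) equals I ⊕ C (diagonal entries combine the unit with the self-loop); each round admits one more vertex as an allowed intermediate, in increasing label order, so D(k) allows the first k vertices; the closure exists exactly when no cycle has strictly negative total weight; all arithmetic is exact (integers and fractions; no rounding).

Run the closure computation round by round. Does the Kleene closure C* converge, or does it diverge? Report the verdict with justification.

D(0):
  [0, ∞, ∞]
  [10, 0, -2]
  [-7, 11, 0]
D(1):
  [0, ∞, ∞]
  [10, 0, -2]
  [-7, 11, 0]
D(2):
  [0, ∞, ∞]
  [10, 0, -2]
  [-7, 11, 0]
D(3):
  [0, ∞, ∞]
  [-9, 0, -2]
  [-7, 11, 0]
Key observation: every diagonal entry stays at the unit through all rounds, so no improving cycle exists.
Answer: CONVERGES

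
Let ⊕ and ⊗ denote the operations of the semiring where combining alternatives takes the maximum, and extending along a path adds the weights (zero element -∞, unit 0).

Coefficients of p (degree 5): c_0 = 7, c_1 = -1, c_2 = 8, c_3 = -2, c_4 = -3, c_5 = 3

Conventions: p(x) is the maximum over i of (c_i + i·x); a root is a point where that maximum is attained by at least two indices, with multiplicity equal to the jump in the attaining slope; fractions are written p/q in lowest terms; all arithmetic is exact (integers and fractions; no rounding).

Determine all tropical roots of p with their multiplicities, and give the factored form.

hull edge (i=0, c=7) to (i=2, c=8): slope 1/2, span 2
hull edge (i=2, c=8) to (i=5, c=3): slope -5/3, span 3
Factored form: p(x) = 3 ⊗ (x ⊕ (-1/2)) ⊗ (x ⊕ (-1/2)) ⊗ (x ⊕ 5/3) ⊗ (x ⊕ 5/3) ⊗ (x ⊕ 5/3)
Answer: roots = -1/2 (mult 2), 5/3 (mult 3)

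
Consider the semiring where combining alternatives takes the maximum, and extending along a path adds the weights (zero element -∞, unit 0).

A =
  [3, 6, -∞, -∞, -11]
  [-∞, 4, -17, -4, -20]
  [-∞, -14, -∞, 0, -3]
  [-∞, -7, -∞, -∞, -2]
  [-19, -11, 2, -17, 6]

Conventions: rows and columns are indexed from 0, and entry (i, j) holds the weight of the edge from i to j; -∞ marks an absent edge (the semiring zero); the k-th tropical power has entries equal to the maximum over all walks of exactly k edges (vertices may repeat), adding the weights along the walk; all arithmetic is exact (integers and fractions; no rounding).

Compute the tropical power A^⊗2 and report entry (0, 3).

A^⊗2:
  [6, 10, -9, 2, -5]
  [-39, 8, -13, 0, -6]
  [-22, -7, -1, -18, 3]
  [-21, -3, 0, -11, 4]
  [-13, -5, 8, 2, 12]
Key observation: the optimum is the walk 0->1->3, with weight 6 + (-4) = 2.
Optimal value attained by: walk 0->1->3.
Answer: (A^⊗2)[0][3] = 2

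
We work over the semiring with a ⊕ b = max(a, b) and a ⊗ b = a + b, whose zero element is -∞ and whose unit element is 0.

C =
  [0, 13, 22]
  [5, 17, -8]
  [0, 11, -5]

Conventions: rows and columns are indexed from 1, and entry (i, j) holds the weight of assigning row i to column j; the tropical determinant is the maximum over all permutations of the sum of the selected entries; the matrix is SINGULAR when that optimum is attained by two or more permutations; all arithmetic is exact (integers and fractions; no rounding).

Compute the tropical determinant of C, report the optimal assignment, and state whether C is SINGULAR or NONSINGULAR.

σ = (1, 2, 3): 0 + 17 + (-5) = 12
σ = (1, 3, 2): 0 + (-8) + 11 = 3
σ = (2, 1, 3): 13 + 5 + (-5) = 13
σ = (2, 3, 1): 13 + (-8) + 0 = 5
σ = (3, 1, 2): 22 + 5 + 11 = 38
σ = (3, 2, 1): 22 + 17 + 0 = 39
Optimal value attained by: σ = (3, 2, 1).
Answer: det⊕(C) = 39; verdict: NONSINGULAR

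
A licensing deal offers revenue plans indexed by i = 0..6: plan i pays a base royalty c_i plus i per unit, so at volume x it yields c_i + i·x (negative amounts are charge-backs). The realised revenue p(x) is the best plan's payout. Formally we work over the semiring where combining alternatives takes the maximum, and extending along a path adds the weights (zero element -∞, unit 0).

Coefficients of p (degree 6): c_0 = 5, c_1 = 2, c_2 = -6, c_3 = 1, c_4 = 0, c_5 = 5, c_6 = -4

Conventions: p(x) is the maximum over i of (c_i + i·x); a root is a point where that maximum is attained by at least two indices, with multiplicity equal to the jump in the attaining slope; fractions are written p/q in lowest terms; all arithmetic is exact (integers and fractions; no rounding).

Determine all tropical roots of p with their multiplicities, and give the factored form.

hull edge (i=0, c=5) to (i=5, c=5): slope 0, span 5
hull edge (i=5, c=5) to (i=6, c=-4): slope -9, span 1
Factored form: p(x) = -4 ⊗ (x ⊕ 0) ⊗ (x ⊕ 0) ⊗ (x ⊕ 0) ⊗ (x ⊕ 0) ⊗ (x ⊕ 0) ⊗ (x ⊕ 9)
Answer: roots = 0 (mult 5), 9 (mult 1)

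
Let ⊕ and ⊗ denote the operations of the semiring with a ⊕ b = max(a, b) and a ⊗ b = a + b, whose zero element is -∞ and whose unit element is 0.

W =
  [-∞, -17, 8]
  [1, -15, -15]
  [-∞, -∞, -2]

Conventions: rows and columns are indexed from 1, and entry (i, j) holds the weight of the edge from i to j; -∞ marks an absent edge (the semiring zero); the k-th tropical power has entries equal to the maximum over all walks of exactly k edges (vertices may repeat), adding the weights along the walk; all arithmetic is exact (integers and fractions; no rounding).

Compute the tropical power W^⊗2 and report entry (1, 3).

W^⊗2:
  [-16, -32, 6]
  [-14, -16, 9]
  [-∞, -∞, -4]
Key observation: the optimum is the walk 1->3->3, with weight 8 + (-2) = 6.
Optimal value attained by: walk 1->3->3.
Answer: (W^⊗2)[1][3] = 6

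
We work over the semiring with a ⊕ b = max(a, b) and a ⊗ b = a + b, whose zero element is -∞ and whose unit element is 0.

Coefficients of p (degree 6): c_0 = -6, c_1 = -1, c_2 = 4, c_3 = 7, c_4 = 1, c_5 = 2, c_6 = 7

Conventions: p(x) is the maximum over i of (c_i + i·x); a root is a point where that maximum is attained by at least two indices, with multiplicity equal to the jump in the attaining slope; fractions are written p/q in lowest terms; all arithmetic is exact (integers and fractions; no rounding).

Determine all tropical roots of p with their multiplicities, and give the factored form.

hull edge (i=0, c=-6) to (i=2, c=4): slope 5, span 2
hull edge (i=2, c=4) to (i=3, c=7): slope 3, span 1
hull edge (i=3, c=7) to (i=6, c=7): slope 0, span 3
Factored form: p(x) = 7 ⊗ (x ⊕ (-5)) ⊗ (x ⊕ (-5)) ⊗ (x ⊕ (-3)) ⊗ (x ⊕ 0) ⊗ (x ⊕ 0) ⊗ (x ⊕ 0)
Answer: roots = -5 (mult 2), -3 (mult 1), 0 (mult 3)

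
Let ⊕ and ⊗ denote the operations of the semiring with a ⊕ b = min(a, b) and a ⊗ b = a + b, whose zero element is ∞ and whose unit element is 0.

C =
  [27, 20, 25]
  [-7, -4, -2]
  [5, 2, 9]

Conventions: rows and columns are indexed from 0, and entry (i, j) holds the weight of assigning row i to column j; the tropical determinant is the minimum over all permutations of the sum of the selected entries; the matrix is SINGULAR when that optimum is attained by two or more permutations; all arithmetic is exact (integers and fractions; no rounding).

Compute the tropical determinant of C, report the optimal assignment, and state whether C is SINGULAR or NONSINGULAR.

σ = (0, 1, 2): 27 + (-4) + 9 = 32
σ = (0, 2, 1): 27 + (-2) + 2 = 27
σ = (1, 0, 2): 20 + (-7) + 9 = 22
σ = (1, 2, 0): 20 + (-2) + 5 = 23
σ = (2, 0, 1): 25 + (-7) + 2 = 20
σ = (2, 1, 0): 25 + (-4) + 5 = 26
Optimal value attained by: σ = (2, 0, 1).
Answer: det⊕(C) = 20; verdict: NONSINGULAR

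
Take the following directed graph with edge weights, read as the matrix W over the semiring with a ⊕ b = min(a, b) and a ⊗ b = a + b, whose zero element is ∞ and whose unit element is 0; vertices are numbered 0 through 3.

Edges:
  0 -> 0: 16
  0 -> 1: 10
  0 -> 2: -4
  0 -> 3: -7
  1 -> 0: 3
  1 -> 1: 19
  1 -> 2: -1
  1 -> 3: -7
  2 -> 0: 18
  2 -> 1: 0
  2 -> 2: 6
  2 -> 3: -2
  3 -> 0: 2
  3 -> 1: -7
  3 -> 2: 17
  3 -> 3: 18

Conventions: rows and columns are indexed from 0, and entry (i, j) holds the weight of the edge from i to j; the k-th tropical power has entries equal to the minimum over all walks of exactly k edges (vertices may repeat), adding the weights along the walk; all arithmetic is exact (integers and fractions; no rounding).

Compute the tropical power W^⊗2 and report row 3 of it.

W^⊗2:
  [-5, -14, 2, -6]
  [-5, -14, -1, -4]
  [0, -9, -1, -7]
  [-4, 11, -8, -14]
Answer: row 3 of W^⊗2 = [-4, 11, -8, -14]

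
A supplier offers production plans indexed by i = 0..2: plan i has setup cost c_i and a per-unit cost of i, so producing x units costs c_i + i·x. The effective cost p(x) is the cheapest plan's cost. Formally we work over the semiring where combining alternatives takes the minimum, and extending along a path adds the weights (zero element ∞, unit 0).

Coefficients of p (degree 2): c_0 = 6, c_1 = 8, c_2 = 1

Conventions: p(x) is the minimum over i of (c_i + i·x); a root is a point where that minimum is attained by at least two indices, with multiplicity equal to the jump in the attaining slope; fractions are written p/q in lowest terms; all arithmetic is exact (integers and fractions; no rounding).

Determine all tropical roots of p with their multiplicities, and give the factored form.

hull edge (i=0, c=6) to (i=2, c=1): slope -5/2, span 2
Factored form: p(x) = 1 ⊗ (x ⊕ 5/2) ⊗ (x ⊕ 5/2)
Answer: roots = 5/2 (mult 2)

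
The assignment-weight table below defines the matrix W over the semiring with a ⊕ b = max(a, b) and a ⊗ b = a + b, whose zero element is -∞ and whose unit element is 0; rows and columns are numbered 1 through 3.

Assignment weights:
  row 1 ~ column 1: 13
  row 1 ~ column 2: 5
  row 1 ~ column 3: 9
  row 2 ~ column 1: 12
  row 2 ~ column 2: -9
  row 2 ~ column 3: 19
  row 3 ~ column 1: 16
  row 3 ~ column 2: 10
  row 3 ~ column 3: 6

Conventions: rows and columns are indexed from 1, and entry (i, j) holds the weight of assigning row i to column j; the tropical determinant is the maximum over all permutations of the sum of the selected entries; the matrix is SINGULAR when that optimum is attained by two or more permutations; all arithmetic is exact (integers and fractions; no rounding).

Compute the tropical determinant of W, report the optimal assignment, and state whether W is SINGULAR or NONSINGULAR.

σ = (1, 2, 3): 13 + (-9) + 6 = 10
σ = (1, 3, 2): 13 + 19 + 10 = 42
σ = (2, 1, 3): 5 + 12 + 6 = 23
σ = (2, 3, 1): 5 + 19 + 16 = 40
σ = (3, 1, 2): 9 + 12 + 10 = 31
σ = (3, 2, 1): 9 + (-9) + 16 = 16
Optimal value attained by: σ = (1, 3, 2).
Answer: det⊕(W) = 42; verdict: NONSINGULAR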